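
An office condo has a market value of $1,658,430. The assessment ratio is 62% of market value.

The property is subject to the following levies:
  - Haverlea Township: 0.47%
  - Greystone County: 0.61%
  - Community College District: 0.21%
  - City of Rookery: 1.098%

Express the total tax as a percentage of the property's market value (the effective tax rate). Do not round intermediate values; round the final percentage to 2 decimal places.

Assessed value = $1,658,430 × 0.62 = $1,028,226.6
Haverlea Township: $1,028,226.6 × 0.0047 = $4,832.66502
Greystone County: $1,028,226.6 × 0.0061 = $6,272.18226
Community College District: $1,028,226.6 × 0.0021 = $2,159.27586
City of Rookery: $1,028,226.6 × 0.01098 = $11,289.928068
Total tax = $24,554.051208
Effective rate = $24,554.051208 ÷ $1,658,430 = 1.48% of market value

1.48%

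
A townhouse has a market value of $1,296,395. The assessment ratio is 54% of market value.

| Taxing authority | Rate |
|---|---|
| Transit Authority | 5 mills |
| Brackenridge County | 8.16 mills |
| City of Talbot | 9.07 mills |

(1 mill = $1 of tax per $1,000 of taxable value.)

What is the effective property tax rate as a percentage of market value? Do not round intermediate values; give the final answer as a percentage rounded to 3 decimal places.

1.200%

Assessed value = $1,296,395 × 0.54 = $700,053.3
Transit Authority: $700,053.3 × 0.005 = $3,500.2665
Brackenridge County: $700,053.3 × 0.00816 = $5,712.434928
City of Talbot: $700,053.3 × 0.00907 = $6,349.483431
Total tax = $15,562.184859
Effective rate = $15,562.184859 ÷ $1,296,395 = 1.200% of market value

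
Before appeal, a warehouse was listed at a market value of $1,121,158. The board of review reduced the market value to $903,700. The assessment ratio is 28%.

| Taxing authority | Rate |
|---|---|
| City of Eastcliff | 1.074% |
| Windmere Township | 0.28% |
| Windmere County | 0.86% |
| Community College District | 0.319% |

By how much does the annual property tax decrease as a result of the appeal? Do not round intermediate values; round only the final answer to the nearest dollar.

Old assessed value = $1,121,158 × 0.28 = $313,924.24
New assessed value = $903,700 × 0.28 = $253,036
Combined rate = 0.01074 + 0.0028 + 0.0086 + 0.00319 = 0.02533
Old tax = $313,924.24 × 0.02533 = $7,951.7009992
New tax = $253,036 × 0.02533 = $6,409.40188
Reduction = $7,951.7009992 − $6,409.40188 = $1,542.2991192

$1,542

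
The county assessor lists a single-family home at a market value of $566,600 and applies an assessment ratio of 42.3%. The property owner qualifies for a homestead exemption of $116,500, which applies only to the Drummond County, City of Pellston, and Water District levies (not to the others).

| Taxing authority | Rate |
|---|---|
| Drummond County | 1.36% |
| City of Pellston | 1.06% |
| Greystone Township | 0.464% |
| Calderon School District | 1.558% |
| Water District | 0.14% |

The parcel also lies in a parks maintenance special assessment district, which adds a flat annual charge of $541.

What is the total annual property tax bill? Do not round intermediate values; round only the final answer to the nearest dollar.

$8,540

Assessed value = $566,600 × 0.423 = $239,671.8
Drummond County: ($239,671.8 − $116,500) × 0.0136 = $123,171.8 × 0.0136 = $1,675.13648
City of Pellston: ($239,671.8 − $116,500) × 0.0106 = $123,171.8 × 0.0106 = $1,305.62108
Greystone Township: $239,671.8 × 0.00464 = $1,112.077152
Calderon School District: $239,671.8 × 0.01558 = $3,734.086644
Water District: ($239,671.8 − $116,500) × 0.0014 = $123,171.8 × 0.0014 = $172.44052
Levies subtotal = $7,999.361876
Total = $7,999.361876 + $541 = $8,540.361876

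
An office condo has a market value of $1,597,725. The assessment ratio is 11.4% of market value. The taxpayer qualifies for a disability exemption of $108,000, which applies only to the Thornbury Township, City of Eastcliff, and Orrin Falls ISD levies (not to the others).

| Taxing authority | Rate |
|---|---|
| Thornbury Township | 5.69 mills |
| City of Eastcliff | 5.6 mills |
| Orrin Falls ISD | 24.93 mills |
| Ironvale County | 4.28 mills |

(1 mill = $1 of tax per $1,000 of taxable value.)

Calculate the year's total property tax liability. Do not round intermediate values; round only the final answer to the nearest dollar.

$3,465

Assessed value = $1,597,725 × 0.114 = $182,140.65
Thornbury Township: ($182,140.65 − $108,000) × 0.00569 = $74,140.65 × 0.00569 = $421.8602985
City of Eastcliff: ($182,140.65 − $108,000) × 0.0056 = $74,140.65 × 0.0056 = $415.18764
Orrin Falls ISD: ($182,140.65 − $108,000) × 0.02493 = $74,140.65 × 0.02493 = $1,848.3264045
Ironvale County: $182,140.65 × 0.00428 = $779.561982
Total = $3,464.936325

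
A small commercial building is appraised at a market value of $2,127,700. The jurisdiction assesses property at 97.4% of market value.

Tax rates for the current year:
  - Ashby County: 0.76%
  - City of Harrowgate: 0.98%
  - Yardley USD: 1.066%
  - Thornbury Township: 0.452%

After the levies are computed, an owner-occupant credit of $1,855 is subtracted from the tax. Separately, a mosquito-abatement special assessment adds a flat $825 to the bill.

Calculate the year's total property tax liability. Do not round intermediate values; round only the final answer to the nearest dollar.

$66,488

Assessed value = $2,127,700 × 0.974 = $2,072,379.8
Ashby County: $2,072,379.8 × 0.0076 = $15,750.08648
City of Harrowgate: $2,072,379.8 × 0.0098 = $20,309.32204
Yardley USD: $2,072,379.8 × 0.01066 = $22,091.568668
Thornbury Township: $2,072,379.8 × 0.00452 = $9,367.156696
Levies subtotal = $67,518.133884
After credit = $67,518.133884 − $1,855 = $65,663.133884
Total = $65,663.133884 + $825 = $66,488.133884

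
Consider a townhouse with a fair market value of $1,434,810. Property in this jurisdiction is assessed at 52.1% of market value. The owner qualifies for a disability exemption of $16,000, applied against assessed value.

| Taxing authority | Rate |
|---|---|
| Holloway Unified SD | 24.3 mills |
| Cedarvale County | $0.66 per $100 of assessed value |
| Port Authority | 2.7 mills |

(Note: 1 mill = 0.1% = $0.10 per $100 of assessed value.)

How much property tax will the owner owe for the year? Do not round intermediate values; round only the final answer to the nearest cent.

Assessed value = $1,434,810 × 0.521 = $747,536.01
Taxable value = $747,536.01 − $16,000 = $731,536.01
Holloway Unified SD: $731,536.01 × 0.0243 = $17,776.325043
Cedarvale County: $731,536.01 × 0.0066 = $4,828.137666
Port Authority: $731,536.01 × 0.0027 = $1,975.147227
Total = $24,579.609936

$24,579.61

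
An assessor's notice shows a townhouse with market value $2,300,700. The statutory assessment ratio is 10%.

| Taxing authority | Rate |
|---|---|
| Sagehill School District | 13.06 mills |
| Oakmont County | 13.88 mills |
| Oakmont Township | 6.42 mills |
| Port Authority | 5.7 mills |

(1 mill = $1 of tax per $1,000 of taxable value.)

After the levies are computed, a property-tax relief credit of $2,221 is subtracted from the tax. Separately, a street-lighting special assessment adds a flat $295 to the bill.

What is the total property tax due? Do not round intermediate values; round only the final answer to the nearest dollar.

Assessed value = $2,300,700 × 0.1 = $230,070
Sagehill School District: $230,070 × 0.01306 = $3,004.7142
Oakmont County: $230,070 × 0.01388 = $3,193.3716
Oakmont Township: $230,070 × 0.00642 = $1,477.0494
Port Authority: $230,070 × 0.0057 = $1,311.399
Levies subtotal = $8,986.5342
After credit = $8,986.5342 − $2,221 = $6,765.5342
Total = $6,765.5342 + $295 = $7,060.5342

$7,061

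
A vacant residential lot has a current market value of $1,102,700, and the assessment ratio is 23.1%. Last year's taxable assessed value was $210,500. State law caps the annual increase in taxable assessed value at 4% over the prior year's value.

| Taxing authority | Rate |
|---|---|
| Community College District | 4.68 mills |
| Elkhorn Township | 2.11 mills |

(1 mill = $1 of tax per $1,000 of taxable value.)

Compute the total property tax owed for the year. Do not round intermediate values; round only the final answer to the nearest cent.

Uncapped assessed value = $1,102,700 × 0.231 = $254,723.7
Cap limit = $210,500 × 1.04 = $218,920
Taxable assessed value = min($254,723.7, $218,920) = $218,920 (cap binds)
Community College District: $218,920 × 0.00468 = $1,024.5456
Elkhorn Township: $218,920 × 0.00211 = $461.9212
Total = $1,486.4668

$1,486.47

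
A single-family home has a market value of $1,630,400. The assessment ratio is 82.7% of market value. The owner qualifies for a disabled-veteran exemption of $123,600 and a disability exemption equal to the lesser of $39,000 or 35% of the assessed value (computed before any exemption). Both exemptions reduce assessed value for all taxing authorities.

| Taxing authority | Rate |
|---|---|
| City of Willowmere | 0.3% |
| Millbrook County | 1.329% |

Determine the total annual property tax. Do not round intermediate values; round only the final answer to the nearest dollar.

Assessed value = $1,630,400 × 0.827 = $1,348,340.8
Disability exemption = min($39,000, 35% × $1,348,340.8) = min($39,000, $471,919.28) = $39,000 (dollar cap binds)
Taxable value = $1,348,340.8 − $123,600 − $39,000 = $1,185,740.8
City of Willowmere: $1,185,740.8 × 0.003 = $3,557.2224
Millbrook County: $1,185,740.8 × 0.01329 = $15,758.495232
Total = $19,315.717632

$19,316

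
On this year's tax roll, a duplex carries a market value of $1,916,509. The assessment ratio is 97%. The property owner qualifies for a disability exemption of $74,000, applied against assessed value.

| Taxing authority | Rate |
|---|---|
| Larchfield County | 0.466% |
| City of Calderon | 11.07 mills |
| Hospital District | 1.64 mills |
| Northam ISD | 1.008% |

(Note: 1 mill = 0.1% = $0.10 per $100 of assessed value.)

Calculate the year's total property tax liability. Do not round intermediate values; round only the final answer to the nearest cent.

$48,998.63

Assessed value = $1,916,509 × 0.97 = $1,859,013.73
Taxable value = $1,859,013.73 − $74,000 = $1,785,013.73
Larchfield County: $1,785,013.73 × 0.00466 = $8,318.1639818
City of Calderon: $1,785,013.73 × 0.01107 = $19,760.1019911
Hospital District: $1,785,013.73 × 0.00164 = $2,927.4225172
Northam ISD: $1,785,013.73 × 0.01008 = $17,992.9383984
Total = $48,998.6268885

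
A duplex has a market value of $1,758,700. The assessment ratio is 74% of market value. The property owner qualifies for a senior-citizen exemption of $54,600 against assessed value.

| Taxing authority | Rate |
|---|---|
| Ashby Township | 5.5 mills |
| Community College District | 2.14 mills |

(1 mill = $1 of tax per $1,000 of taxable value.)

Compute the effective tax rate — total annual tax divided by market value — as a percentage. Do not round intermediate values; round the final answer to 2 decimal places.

0.54%

Assessed value = $1,758,700 × 0.74 = $1,301,438
Taxable value = $1,301,438 − $54,600 = $1,246,838
Ashby Township: $1,246,838 × 0.0055 = $6,857.609
Community College District: $1,246,838 × 0.00214 = $2,668.23332
Total tax = $9,525.84232
Effective rate = $9,525.84232 ÷ $1,758,700 = 0.54% of market value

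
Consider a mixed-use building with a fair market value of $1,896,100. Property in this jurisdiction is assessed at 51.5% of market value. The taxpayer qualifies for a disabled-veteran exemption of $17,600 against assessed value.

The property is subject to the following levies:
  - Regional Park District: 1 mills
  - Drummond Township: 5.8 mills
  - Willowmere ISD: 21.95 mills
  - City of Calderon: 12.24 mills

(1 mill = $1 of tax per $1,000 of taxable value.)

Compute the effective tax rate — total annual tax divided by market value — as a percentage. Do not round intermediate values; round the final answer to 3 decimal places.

2.073%

Assessed value = $1,896,100 × 0.515 = $976,491.5
Taxable value = $976,491.5 − $17,600 = $958,891.5
Regional Park District: $958,891.5 × 0.001 = $958.8915
Drummond Township: $958,891.5 × 0.0058 = $5,561.5707
Willowmere ISD: $958,891.5 × 0.02195 = $21,047.668425
City of Calderon: $958,891.5 × 0.01224 = $11,736.83196
Total tax = $39,304.962585
Effective rate = $39,304.962585 ÷ $1,896,100 = 2.073% of market value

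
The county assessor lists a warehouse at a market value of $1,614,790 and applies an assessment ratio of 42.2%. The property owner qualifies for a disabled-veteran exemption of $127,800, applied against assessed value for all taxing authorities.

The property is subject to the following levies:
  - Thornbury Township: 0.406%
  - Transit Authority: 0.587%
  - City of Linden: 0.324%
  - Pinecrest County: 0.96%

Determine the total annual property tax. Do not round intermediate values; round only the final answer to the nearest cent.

Assessed value = $1,614,790 × 0.422 = $681,441.38
Taxable value = $681,441.38 − $127,800 = $553,641.38
Thornbury Township: $553,641.38 × 0.00406 = $2,247.7840028
Transit Authority: $553,641.38 × 0.00587 = $3,249.8749006
City of Linden: $553,641.38 × 0.00324 = $1,793.7980712
Pinecrest County: $553,641.38 × 0.0096 = $5,314.957248
Total = $2,247.7840028 + $3,249.8749006 + $1,793.7980712 + $5,314.957248 = $12,606.4142226

$12,606.41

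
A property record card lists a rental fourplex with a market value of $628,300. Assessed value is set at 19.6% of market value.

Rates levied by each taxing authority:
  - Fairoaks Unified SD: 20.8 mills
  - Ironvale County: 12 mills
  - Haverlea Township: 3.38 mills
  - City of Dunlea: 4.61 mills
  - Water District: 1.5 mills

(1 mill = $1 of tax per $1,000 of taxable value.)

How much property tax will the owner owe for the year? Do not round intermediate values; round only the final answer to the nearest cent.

Assessed value = $628,300 × 0.196 = $123,146.8
Fairoaks Unified SD: $123,146.8 × 0.0208 = $2,561.45344
Ironvale County: $123,146.8 × 0.012 = $1,477.7616
Haverlea Township: $123,146.8 × 0.00338 = $416.236184
City of Dunlea: $123,146.8 × 0.00461 = $567.706748
Water District: $123,146.8 × 0.0015 = $184.7202
Total = $2,561.45344 + $1,477.7616 + $416.236184 + $567.706748 + $184.7202 = $5,207.878172

$5,207.88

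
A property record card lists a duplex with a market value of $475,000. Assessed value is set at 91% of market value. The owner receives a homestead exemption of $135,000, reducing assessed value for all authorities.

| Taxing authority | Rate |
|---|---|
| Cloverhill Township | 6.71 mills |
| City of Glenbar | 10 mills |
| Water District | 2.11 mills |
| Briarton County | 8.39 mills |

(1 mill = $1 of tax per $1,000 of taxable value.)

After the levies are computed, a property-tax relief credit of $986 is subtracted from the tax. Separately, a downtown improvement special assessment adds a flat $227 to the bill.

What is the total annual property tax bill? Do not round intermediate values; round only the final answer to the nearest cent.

$7,329.17

Assessed value = $475,000 × 0.91 = $432,250
Taxable value = $432,250 − $135,000 = $297,250
Cloverhill Township: $297,250 × 0.00671 = $1,994.5475
City of Glenbar: $297,250 × 0.01 = $2,972.5
Water District: $297,250 × 0.00211 = $627.1975
Briarton County: $297,250 × 0.00839 = $2,493.9275
Levies subtotal = $8,088.1725
After credit = $8,088.1725 − $986 = $7,102.1725
Total = $7,102.1725 + $227 = $7,329.1725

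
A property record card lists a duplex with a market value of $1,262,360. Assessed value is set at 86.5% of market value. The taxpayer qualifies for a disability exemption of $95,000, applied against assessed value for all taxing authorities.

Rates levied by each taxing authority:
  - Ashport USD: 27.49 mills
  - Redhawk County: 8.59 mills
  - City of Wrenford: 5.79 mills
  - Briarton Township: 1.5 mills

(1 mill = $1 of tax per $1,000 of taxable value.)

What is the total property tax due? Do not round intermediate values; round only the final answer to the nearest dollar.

$43,237

Assessed value = $1,262,360 × 0.865 = $1,091,941.4
Taxable value = $1,091,941.4 − $95,000 = $996,941.4
Ashport USD: $996,941.4 × 0.02749 = $27,405.919086
Redhawk County: $996,941.4 × 0.00859 = $8,563.726626
City of Wrenford: $996,941.4 × 0.00579 = $5,772.290706
Briarton Township: $996,941.4 × 0.0015 = $1,495.4121
Total = $27,405.919086 + $8,563.726626 + $5,772.290706 + $1,495.4121 = $43,237.348518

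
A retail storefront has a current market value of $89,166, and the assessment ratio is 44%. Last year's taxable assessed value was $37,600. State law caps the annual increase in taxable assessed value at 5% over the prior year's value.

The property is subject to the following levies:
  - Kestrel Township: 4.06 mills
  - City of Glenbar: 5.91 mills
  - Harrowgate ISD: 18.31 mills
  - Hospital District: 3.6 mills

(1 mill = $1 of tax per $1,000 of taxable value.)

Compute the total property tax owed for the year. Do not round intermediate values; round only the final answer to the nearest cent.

Uncapped assessed value = $89,166 × 0.44 = $39,233.04
Cap limit = $37,600 × 1.05 = $39,480
Taxable assessed value = min($39,233.04, $39,480) = $39,233.04 (cap does not bind)
Kestrel Township: $39,233.04 × 0.00406 = $159.2861424
City of Glenbar: $39,233.04 × 0.00591 = $231.8672664
Harrowgate ISD: $39,233.04 × 0.01831 = $718.3569624
Hospital District: $39,233.04 × 0.0036 = $141.238944
Total = $1,250.7493152

$1,250.75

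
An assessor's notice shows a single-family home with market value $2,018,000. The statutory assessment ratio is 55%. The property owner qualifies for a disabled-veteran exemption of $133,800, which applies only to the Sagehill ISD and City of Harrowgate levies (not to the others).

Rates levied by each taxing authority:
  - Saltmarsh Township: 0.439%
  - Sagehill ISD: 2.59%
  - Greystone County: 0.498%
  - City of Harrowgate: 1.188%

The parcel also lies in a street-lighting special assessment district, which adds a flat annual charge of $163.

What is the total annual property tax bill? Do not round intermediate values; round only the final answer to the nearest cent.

$47,439.82

Assessed value = $2,018,000 × 0.55 = $1,109,900
Saltmarsh Township: $1,109,900 × 0.00439 = $4,872.461
Sagehill ISD: ($1,109,900 − $133,800) × 0.0259 = $976,100 × 0.0259 = $25,280.99
Greystone County: $1,109,900 × 0.00498 = $5,527.302
City of Harrowgate: ($1,109,900 − $133,800) × 0.01188 = $976,100 × 0.01188 = $11,596.068
Levies subtotal = $47,276.821
Total = $47,276.821 + $163 = $47,439.821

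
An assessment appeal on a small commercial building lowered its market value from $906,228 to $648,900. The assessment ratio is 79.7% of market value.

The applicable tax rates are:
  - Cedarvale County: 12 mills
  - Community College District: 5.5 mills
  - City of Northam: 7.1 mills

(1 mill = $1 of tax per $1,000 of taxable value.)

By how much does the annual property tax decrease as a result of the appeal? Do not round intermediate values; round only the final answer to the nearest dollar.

$5,045

Old assessed value = $906,228 × 0.797 = $722,263.716
New assessed value = $648,900 × 0.797 = $517,173.3
Combined rate = 0.012 + 0.0055 + 0.0071 = 0.0246
Old tax = $722,263.716 × 0.0246 = $17,767.6874136
New tax = $517,173.3 × 0.0246 = $12,722.46318
Reduction = $17,767.6874136 − $12,722.46318 = $5,045.2242336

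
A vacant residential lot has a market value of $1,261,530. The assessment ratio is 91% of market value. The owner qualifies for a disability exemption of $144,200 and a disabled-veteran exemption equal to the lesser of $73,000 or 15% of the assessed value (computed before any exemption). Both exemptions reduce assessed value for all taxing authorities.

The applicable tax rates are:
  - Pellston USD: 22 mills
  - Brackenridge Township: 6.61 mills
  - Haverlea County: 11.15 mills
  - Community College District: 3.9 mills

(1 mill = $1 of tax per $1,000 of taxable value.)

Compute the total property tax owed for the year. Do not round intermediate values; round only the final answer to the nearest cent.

$40,638.39

Assessed value = $1,261,530 × 0.91 = $1,147,992.3
Disabled-veteran exemption = min($73,000, 15% × $1,147,992.3) = min($73,000, $172,198.845) = $73,000 (dollar cap binds)
Taxable value = $1,147,992.3 − $144,200 − $73,000 = $930,792.3
Pellston USD: $930,792.3 × 0.022 = $20,477.4306
Brackenridge Township: $930,792.3 × 0.00661 = $6,152.537103
Haverlea County: $930,792.3 × 0.01115 = $10,378.334145
Community College District: $930,792.3 × 0.0039 = $3,630.08997
Total = $40,638.391818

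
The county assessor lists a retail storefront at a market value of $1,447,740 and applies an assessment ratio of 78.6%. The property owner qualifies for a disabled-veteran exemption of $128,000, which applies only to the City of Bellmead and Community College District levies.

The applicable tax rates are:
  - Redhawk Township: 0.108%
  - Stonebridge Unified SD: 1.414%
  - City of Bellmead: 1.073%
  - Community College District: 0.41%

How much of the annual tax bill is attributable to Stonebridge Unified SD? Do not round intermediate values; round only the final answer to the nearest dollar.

$16,090

Assessed value = $1,447,740 × 0.786 = $1,137,923.64
Stonebridge Unified SD taxable value = $1,137,923.64 (exemption does not apply)
Stonebridge Unified SD levy = $1,137,923.64 × 0.01414 = $16,090.2402696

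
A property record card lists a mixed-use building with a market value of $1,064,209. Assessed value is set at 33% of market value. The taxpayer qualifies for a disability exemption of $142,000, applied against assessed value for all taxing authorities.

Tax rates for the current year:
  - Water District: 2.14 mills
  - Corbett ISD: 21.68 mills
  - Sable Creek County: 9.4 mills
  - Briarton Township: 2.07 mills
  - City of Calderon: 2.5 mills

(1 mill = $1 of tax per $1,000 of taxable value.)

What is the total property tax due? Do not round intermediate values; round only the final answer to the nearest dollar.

$7,905

Assessed value = $1,064,209 × 0.33 = $351,188.97
Taxable value = $351,188.97 − $142,000 = $209,188.97
Water District: $209,188.97 × 0.00214 = $447.6643958
Corbett ISD: $209,188.97 × 0.02168 = $4,535.2168696
Sable Creek County: $209,188.97 × 0.0094 = $1,966.376318
Briarton Township: $209,188.97 × 0.00207 = $433.0211679
City of Calderon: $209,188.97 × 0.0025 = $522.972425
Total = $447.6643958 + $4,535.2168696 + $1,966.376318 + $433.0211679 + $522.972425 = $7,905.2511763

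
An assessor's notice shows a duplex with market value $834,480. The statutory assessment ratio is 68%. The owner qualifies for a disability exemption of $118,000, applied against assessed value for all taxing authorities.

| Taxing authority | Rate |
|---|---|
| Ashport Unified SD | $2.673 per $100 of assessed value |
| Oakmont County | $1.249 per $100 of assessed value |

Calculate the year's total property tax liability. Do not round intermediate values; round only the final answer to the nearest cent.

$17,627.29

Assessed value = $834,480 × 0.68 = $567,446.4
Taxable value = $567,446.4 − $118,000 = $449,446.4
Ashport Unified SD: $449,446.4 × 0.02673 = $12,013.702272
Oakmont County: $449,446.4 × 0.01249 = $5,613.585536
Total = $12,013.702272 + $5,613.585536 = $17,627.287808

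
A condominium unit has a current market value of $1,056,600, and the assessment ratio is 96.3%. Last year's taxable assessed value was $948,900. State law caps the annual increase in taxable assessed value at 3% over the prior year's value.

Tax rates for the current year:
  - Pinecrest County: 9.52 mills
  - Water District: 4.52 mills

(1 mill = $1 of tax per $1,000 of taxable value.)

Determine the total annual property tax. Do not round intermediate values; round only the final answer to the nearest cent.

Uncapped assessed value = $1,056,600 × 0.963 = $1,017,505.8
Cap limit = $948,900 × 1.03 = $977,367
Taxable assessed value = min($1,017,505.8, $977,367) = $977,367 (cap binds)
Pinecrest County: $977,367 × 0.00952 = $9,304.53384
Water District: $977,367 × 0.00452 = $4,417.69884
Total = $13,722.23268

$13,722.23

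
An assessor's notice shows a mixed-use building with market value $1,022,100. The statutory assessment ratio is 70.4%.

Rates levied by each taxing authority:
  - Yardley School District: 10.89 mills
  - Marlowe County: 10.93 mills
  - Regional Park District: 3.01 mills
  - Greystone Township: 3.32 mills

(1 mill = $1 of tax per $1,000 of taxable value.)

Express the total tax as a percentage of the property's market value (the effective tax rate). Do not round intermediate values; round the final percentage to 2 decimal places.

1.98%

Assessed value = $1,022,100 × 0.704 = $719,558.4
Yardley School District: $719,558.4 × 0.01089 = $7,835.990976
Marlowe County: $719,558.4 × 0.01093 = $7,864.773312
Regional Park District: $719,558.4 × 0.00301 = $2,165.870784
Greystone Township: $719,558.4 × 0.00332 = $2,388.933888
Total tax = $20,255.56896
Effective rate = $20,255.56896 ÷ $1,022,100 = 1.98% of market value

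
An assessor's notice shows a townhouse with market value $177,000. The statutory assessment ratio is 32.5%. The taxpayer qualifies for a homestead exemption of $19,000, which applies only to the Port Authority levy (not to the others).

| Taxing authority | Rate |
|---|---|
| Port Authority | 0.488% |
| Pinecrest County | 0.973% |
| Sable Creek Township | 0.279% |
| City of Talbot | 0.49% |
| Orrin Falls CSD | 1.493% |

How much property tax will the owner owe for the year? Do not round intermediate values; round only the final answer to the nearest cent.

$2,048.94

Assessed value = $177,000 × 0.325 = $57,525
Port Authority: ($57,525 − $19,000) × 0.00488 = $38,525 × 0.00488 = $188.002
Pinecrest County: $57,525 × 0.00973 = $559.71825
Sable Creek Township: $57,525 × 0.00279 = $160.49475
City of Talbot: $57,525 × 0.0049 = $281.8725
Orrin Falls CSD: $57,525 × 0.01493 = $858.84825
Total = $2,048.93575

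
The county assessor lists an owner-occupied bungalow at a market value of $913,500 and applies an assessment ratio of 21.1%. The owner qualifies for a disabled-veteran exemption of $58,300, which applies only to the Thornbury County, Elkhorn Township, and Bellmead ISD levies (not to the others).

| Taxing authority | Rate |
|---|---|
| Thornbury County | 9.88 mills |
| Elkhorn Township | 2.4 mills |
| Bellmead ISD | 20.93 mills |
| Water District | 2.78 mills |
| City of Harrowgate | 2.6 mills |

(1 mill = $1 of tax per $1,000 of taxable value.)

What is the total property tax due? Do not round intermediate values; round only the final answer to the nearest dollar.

Assessed value = $913,500 × 0.211 = $192,748.5
Thornbury County: ($192,748.5 − $58,300) × 0.00988 = $134,448.5 × 0.00988 = $1,328.35118
Elkhorn Township: ($192,748.5 − $58,300) × 0.0024 = $134,448.5 × 0.0024 = $322.6764
Bellmead ISD: ($192,748.5 − $58,300) × 0.02093 = $134,448.5 × 0.02093 = $2,814.007105
Water District: $192,748.5 × 0.00278 = $535.84083
City of Harrowgate: $192,748.5 × 0.0026 = $501.1461
Total = $5,502.021615

$5,502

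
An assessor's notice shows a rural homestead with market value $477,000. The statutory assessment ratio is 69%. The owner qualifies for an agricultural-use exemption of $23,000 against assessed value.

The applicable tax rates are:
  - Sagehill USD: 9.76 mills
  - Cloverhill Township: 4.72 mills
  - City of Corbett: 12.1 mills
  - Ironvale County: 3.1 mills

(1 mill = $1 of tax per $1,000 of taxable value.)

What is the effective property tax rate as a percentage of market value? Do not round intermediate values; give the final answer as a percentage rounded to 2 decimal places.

1.90%

Assessed value = $477,000 × 0.69 = $329,130
Taxable value = $329,130 − $23,000 = $306,130
Sagehill USD: $306,130 × 0.00976 = $2,987.8288
Cloverhill Township: $306,130 × 0.00472 = $1,444.9336
City of Corbett: $306,130 × 0.0121 = $3,704.173
Ironvale County: $306,130 × 0.0031 = $949.003
Total tax = $9,085.9384
Effective rate = $9,085.9384 ÷ $477,000 = 1.90% of market value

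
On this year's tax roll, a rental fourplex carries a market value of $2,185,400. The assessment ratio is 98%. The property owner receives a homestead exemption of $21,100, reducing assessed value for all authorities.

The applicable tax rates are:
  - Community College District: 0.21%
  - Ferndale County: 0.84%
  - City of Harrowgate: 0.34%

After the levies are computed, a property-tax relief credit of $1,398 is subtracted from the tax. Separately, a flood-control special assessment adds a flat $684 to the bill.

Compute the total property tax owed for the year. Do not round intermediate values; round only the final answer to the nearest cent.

Assessed value = $2,185,400 × 0.98 = $2,141,692
Taxable value = $2,141,692 − $21,100 = $2,120,592
Community College District: $2,120,592 × 0.0021 = $4,453.2432
Ferndale County: $2,120,592 × 0.0084 = $17,812.9728
City of Harrowgate: $2,120,592 × 0.0034 = $7,210.0128
Levies subtotal = $29,476.2288
After credit = $29,476.2288 − $1,398 = $28,078.2288
Total = $28,078.2288 + $684 = $28,762.2288

$28,762.23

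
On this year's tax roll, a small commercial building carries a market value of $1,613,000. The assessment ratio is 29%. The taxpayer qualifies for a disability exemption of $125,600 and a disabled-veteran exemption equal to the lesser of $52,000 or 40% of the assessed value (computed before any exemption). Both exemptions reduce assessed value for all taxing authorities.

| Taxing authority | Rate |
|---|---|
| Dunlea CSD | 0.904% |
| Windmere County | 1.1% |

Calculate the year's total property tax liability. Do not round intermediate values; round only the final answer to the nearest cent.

$5,815.01

Assessed value = $1,613,000 × 0.29 = $467,770
Disabled-veteran exemption = min($52,000, 40% × $467,770) = min($52,000, $187,108) = $52,000 (dollar cap binds)
Taxable value = $467,770 − $125,600 − $52,000 = $290,170
Dunlea CSD: $290,170 × 0.00904 = $2,623.1368
Windmere County: $290,170 × 0.011 = $3,191.87
Total = $5,815.0068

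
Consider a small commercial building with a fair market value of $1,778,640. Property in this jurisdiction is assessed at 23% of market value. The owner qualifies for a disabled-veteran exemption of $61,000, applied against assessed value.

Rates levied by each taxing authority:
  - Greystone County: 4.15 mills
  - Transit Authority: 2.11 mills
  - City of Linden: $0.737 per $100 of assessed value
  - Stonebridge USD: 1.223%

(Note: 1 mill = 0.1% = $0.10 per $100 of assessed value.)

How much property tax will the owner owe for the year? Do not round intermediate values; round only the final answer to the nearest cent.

$9,001.53

Assessed value = $1,778,640 × 0.23 = $409,087.2
Taxable value = $409,087.2 − $61,000 = $348,087.2
Greystone County: $348,087.2 × 0.00415 = $1,444.56188
Transit Authority: $348,087.2 × 0.00211 = $734.463992
City of Linden: $348,087.2 × 0.00737 = $2,565.402664
Stonebridge USD: $348,087.2 × 0.01223 = $4,257.106456
Total = $9,001.534992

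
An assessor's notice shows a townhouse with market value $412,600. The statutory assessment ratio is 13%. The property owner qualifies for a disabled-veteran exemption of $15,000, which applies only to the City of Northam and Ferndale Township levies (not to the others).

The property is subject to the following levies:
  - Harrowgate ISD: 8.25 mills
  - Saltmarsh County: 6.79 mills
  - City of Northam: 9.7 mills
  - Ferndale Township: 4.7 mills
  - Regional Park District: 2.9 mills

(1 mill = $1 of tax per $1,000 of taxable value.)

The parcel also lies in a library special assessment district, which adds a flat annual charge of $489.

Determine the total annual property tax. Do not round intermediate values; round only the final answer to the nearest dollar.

Assessed value = $412,600 × 0.13 = $53,638
Harrowgate ISD: $53,638 × 0.00825 = $442.5135
Saltmarsh County: $53,638 × 0.00679 = $364.20202
City of Northam: ($53,638 − $15,000) × 0.0097 = $38,638 × 0.0097 = $374.7886
Ferndale Township: ($53,638 − $15,000) × 0.0047 = $38,638 × 0.0047 = $181.5986
Regional Park District: $53,638 × 0.0029 = $155.5502
Levies subtotal = $1,518.65292
Total = $1,518.65292 + $489 = $2,007.65292

$2,008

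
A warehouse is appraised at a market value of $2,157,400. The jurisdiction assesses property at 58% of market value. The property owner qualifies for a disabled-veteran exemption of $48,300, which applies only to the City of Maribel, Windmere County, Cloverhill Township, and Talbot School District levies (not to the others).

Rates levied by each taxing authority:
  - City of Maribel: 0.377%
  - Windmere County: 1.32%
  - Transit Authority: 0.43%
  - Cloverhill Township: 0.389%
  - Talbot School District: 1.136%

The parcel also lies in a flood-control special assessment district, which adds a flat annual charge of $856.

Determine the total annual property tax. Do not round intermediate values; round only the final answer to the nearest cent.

$44,996.96

Assessed value = $2,157,400 × 0.58 = $1,251,292
City of Maribel: ($1,251,292 − $48,300) × 0.00377 = $1,202,992 × 0.00377 = $4,535.27984
Windmere County: ($1,251,292 − $48,300) × 0.0132 = $1,202,992 × 0.0132 = $15,879.4944
Transit Authority: $1,251,292 × 0.0043 = $5,380.5556
Cloverhill Township: ($1,251,292 − $48,300) × 0.00389 = $1,202,992 × 0.00389 = $4,679.63888
Talbot School District: ($1,251,292 − $48,300) × 0.01136 = $1,202,992 × 0.01136 = $13,665.98912
Levies subtotal = $44,140.95784
Total = $44,140.95784 + $856 = $44,996.95784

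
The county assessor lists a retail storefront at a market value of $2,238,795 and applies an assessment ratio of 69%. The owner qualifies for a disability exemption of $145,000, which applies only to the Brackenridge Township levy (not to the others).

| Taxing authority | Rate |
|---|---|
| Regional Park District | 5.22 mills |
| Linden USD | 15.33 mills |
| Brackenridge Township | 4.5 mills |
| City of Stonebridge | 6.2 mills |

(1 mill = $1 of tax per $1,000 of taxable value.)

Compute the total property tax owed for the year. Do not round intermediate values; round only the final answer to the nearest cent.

$47,621.52

Assessed value = $2,238,795 × 0.69 = $1,544,768.55
Regional Park District: $1,544,768.55 × 0.00522 = $8,063.691831
Linden USD: $1,544,768.55 × 0.01533 = $23,681.3018715
Brackenridge Township: ($1,544,768.55 − $145,000) × 0.0045 = $1,399,768.55 × 0.0045 = $6,298.958475
City of Stonebridge: $1,544,768.55 × 0.0062 = $9,577.56501
Total = $47,621.5171875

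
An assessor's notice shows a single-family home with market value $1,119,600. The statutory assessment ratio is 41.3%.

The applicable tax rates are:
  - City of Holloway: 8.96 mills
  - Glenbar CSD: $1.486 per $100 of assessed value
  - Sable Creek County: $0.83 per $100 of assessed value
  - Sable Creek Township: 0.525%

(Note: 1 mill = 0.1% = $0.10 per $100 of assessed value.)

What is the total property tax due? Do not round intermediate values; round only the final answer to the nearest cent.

$17,279.69

Assessed value = $1,119,600 × 0.413 = $462,394.8
City of Holloway: $462,394.8 × 0.00896 = $4,143.057408
Glenbar CSD: $462,394.8 × 0.01486 = $6,871.186728
Sable Creek County: $462,394.8 × 0.0083 = $3,837.87684
Sable Creek Township: $462,394.8 × 0.00525 = $2,427.5727
Total = $17,279.693676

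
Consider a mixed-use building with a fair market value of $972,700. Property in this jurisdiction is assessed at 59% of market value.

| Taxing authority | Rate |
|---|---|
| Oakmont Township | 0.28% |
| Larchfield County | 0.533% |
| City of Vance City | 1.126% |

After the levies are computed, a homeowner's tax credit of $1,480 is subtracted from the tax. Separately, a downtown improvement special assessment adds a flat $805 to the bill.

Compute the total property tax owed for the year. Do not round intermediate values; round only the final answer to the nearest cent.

$10,452.79

Assessed value = $972,700 × 0.59 = $573,893
Oakmont Township: $573,893 × 0.0028 = $1,606.9004
Larchfield County: $573,893 × 0.00533 = $3,058.84969
City of Vance City: $573,893 × 0.01126 = $6,462.03518
Levies subtotal = $11,127.78527
After credit = $11,127.78527 − $1,480 = $9,647.78527
Total = $9,647.78527 + $805 = $10,452.78527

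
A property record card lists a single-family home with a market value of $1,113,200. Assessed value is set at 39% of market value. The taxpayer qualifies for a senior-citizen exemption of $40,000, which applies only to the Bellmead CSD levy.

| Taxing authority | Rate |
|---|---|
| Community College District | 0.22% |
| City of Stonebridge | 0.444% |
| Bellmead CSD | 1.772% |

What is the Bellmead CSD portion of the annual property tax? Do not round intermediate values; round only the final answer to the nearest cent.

Assessed value = $1,113,200 × 0.39 = $434,148
Bellmead CSD taxable value = $434,148 − $40,000 = $394,148
Bellmead CSD levy = $394,148 × 0.01772 = $6,984.30256

$6,984.30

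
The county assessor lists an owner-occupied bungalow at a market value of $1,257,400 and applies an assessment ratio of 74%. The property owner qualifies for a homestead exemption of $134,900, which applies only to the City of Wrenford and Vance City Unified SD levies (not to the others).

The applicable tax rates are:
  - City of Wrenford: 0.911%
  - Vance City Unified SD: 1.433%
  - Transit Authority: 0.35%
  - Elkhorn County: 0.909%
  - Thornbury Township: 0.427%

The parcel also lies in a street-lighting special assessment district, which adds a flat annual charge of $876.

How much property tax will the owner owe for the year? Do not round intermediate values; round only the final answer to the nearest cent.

$35,212.13

Assessed value = $1,257,400 × 0.74 = $930,476
City of Wrenford: ($930,476 − $134,900) × 0.00911 = $795,576 × 0.00911 = $7,247.69736
Vance City Unified SD: ($930,476 − $134,900) × 0.01433 = $795,576 × 0.01433 = $11,400.60408
Transit Authority: $930,476 × 0.0035 = $3,256.666
Elkhorn County: $930,476 × 0.00909 = $8,458.02684
Thornbury Township: $930,476 × 0.00427 = $3,973.13252
Levies subtotal = $34,336.1268
Total = $34,336.1268 + $876 = $35,212.1268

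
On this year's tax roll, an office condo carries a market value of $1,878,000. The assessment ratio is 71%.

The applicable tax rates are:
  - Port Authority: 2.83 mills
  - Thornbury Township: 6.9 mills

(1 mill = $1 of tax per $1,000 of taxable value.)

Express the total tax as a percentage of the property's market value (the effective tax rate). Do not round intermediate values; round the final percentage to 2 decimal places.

Assessed value = $1,878,000 × 0.71 = $1,333,380
Port Authority: $1,333,380 × 0.00283 = $3,773.4654
Thornbury Township: $1,333,380 × 0.0069 = $9,200.322
Total tax = $12,973.7874
Effective rate = $12,973.7874 ÷ $1,878,000 = 0.69% of market value

0.69%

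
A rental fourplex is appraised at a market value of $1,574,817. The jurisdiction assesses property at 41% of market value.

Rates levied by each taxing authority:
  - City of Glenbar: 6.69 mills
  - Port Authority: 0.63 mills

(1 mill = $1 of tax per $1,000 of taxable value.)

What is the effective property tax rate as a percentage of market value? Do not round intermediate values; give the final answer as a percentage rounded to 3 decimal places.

0.300%

Assessed value = $1,574,817 × 0.41 = $645,674.97
City of Glenbar: $645,674.97 × 0.00669 = $4,319.5655493
Port Authority: $645,674.97 × 0.00063 = $406.7752311
Total tax = $4,726.3407804
Effective rate = $4,726.3407804 ÷ $1,574,817 = 0.300% of market value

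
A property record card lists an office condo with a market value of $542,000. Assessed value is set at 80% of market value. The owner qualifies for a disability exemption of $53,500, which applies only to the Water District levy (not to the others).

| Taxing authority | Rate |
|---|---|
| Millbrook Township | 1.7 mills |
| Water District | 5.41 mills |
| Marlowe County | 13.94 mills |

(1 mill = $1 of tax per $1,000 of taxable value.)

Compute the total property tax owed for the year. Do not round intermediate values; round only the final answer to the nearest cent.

$8,837.85

Assessed value = $542,000 × 0.8 = $433,600
Millbrook Township: $433,600 × 0.0017 = $737.12
Water District: ($433,600 − $53,500) × 0.00541 = $380,100 × 0.00541 = $2,056.341
Marlowe County: $433,600 × 0.01394 = $6,044.384
Total = $8,837.845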